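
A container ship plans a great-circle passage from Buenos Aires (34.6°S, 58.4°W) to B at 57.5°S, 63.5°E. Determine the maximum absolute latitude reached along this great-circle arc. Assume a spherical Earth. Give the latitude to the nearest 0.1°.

The great circle lies in the plane with unit normal n̂ = (p₁ × p₂)/|p₁ × p₂|.
Here n̂_z ≈ +0.387; the vertex latitude is φ_max = arccos|n̂_z| ≈ 67.2°.

≈ 67.2°S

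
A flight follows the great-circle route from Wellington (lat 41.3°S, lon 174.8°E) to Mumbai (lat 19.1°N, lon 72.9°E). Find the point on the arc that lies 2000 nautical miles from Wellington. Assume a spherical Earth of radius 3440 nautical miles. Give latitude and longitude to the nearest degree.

From cos δ = sin φ₁ sin φ₂ + cos φ₁ cos φ₂ cos Δλ, the central angle is δ ≈ 1.942 rad (111.2°). The total great-circle distance is δ·R ≈ 1.942 × 3440 ≈ 6679 nmi, so the target fraction is f = 2000/6679 ≈ 0.299.
Interpolate at f ≈ 0.299 with slerp weights a = sin((1−f)δ)/sin δ ≈ 1.049, b = sin(fδ)/sin δ ≈ 0.589.
p = a·p₁ + b·p₂ ≈ (-0.621, 0.604, -0.500); φ = arcsin(p_z) ≈ -29.98°, λ = atan2(p_y, p_x) ≈ 135.83°.

≈ lat 30°S, lon 136°E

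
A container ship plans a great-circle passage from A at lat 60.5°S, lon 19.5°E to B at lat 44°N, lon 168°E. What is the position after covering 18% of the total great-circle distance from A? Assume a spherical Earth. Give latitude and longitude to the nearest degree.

≈ lat 61°S, lon 79°E

Write both endpoints as unit vectors p₁, p₂ with components (cos φ cos λ, cos φ sin λ, sin φ).
The central angle between the endpoints is δ = arccos(p₁·p₂) ≈ 2.706 rad (155.0°).
Interpolate at f = 0.18 with slerp weights a = sin((1−f)δ)/sin δ ≈ 1.889, b = sin(fδ)/sin δ ≈ 1.109.
p = a·p₁ + b·p₂ ≈ (0.097, 0.476, -0.874); φ = arcsin(p_z) ≈ -60.91°, λ = atan2(p_y, p_x) ≈ 78.55°.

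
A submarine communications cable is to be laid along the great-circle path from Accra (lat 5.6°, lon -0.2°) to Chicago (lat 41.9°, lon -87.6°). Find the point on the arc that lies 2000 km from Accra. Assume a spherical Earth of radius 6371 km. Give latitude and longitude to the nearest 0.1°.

≈ lat 17.3°, lon -14.2°

Convert each endpoint to a unit vector on the sphere (x = cos φ cos λ, y = cos φ sin λ, z = sin φ).
The central angle between the endpoints is δ = arccos(p₁·p₂) ≈ 1.472 rad (84.3°). The total great-circle distance is δ·R ≈ 1.472 × 6371 ≈ 9377 km, so the target fraction is f = 2000/9377 ≈ 0.213.
Interpolate at f ≈ 0.213 with slerp weights a = sin((1−f)δ)/sin δ ≈ 0.920, b = sin(fδ)/sin δ ≈ 0.310.
p = a·p₁ + b·p₂ ≈ (0.926, -0.234, 0.297); φ = arcsin(p_z) ≈ 17.28°, λ = atan2(p_y, p_x) ≈ -14.18°.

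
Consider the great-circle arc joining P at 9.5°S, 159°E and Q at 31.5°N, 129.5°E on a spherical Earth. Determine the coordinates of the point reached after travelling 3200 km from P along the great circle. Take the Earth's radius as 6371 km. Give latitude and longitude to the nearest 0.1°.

From cos δ = sin φ₁ sin φ₂ + cos φ₁ cos φ₂ cos Δλ, the central angle is δ ≈ 0.869 rad (49.8°). The total great-circle distance is δ·R ≈ 0.869 × 6371 ≈ 5536 km, so the target fraction is f = 3200/5536 ≈ 0.578.
Interpolate at f ≈ 0.578 with slerp weights a = sin((1−f)δ)/sin δ ≈ 0.469, b = sin(fδ)/sin δ ≈ 0.630.
p = a·p₁ + b·p₂ ≈ (-0.774, 0.581, 0.252); φ = arcsin(p_z) ≈ 14.59°, λ = atan2(p_y, p_x) ≈ 143.13°.

≈ 14.6°N, 143.1°E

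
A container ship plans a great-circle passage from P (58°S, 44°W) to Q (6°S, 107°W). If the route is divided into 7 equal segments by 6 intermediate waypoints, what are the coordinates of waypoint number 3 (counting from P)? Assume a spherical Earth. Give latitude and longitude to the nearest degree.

Convert each endpoint to a unit vector on the sphere (x = cos φ cos λ, y = cos φ sin λ, z = sin φ).
The central angle between the endpoints is δ = arccos(p₁·p₂) ≈ 1.237 rad (70.9°).
Interpolate at f = 3/7 with slerp weights a = sin((1−f)δ)/sin δ ≈ 0.687, b = sin(fδ)/sin δ ≈ 0.535.
p = a·p₁ + b·p₂ ≈ (0.106, -0.762, -0.639); φ = arcsin(p_z) ≈ -39.70°, λ = atan2(p_y, p_x) ≈ -82.05°.

≈ (40°S, 82°W)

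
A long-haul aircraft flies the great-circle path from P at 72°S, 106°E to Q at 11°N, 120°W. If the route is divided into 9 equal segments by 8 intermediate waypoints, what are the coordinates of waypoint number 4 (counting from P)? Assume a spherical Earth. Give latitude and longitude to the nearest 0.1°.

≈ 49.5°S, 139.3°W

Write both endpoints as unit vectors p₁, p₂ with components (cos φ cos λ, cos φ sin λ, sin φ).
The central angle between the endpoints is δ = arccos(p₁·p₂) ≈ 1.974 rad (113.1°).
Interpolate at f = 4/9 with slerp weights a = sin((1−f)δ)/sin δ ≈ 0.967, b = sin(fδ)/sin δ ≈ 0.836.
p = a·p₁ + b·p₂ ≈ (-0.493, -0.423, -0.760); φ = arcsin(p_z) ≈ -49.49°, λ = atan2(p_y, p_x) ≈ -139.33°.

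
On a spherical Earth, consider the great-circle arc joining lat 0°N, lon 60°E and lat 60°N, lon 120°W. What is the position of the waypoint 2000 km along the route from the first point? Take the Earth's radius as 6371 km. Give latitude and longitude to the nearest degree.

Convert each endpoint to a unit vector on the sphere (x = cos φ cos λ, y = cos φ sin λ, z = sin φ).
The central angle between the endpoints is δ = arccos(p₁·p₂) ≈ 2.094 rad (120.0°). The total great-circle distance is δ·R ≈ 2.094 × 6371 ≈ 13343 km, so the target fraction is f = 2000/13343 ≈ 0.150.
Interpolate at f ≈ 0.150 with slerp weights a = sin((1−f)δ)/sin δ ≈ 1.129, b = sin(fδ)/sin δ ≈ 0.357.
p = a·p₁ + b·p₂ ≈ (0.476, 0.824, 0.309); φ = arcsin(p_z) ≈ 17.99°, λ = atan2(p_y, p_x) ≈ 60.00°.

≈ lat 18°N, lon 60°E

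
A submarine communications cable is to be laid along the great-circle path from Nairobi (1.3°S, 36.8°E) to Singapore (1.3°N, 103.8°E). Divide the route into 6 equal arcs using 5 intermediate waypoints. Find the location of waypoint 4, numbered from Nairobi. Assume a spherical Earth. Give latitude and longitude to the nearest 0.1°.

Convert each endpoint to a unit vector on the sphere (x = cos φ cos λ, y = cos φ sin λ, z = sin φ).
The central angle between the endpoints is δ = arccos(p₁·p₂) ≈ 1.170 rad (67.0°).
Interpolate at f = 4/6 with slerp weights a = sin((1−f)δ)/sin δ ≈ 0.413, b = sin(fδ)/sin δ ≈ 0.764.
p = a·p₁ + b·p₂ ≈ (0.148, 0.989, 0.008); φ = arcsin(p_z) ≈ 0.46°, λ = atan2(p_y, p_x) ≈ 81.46°.

≈ 0.5°N, 81.5°E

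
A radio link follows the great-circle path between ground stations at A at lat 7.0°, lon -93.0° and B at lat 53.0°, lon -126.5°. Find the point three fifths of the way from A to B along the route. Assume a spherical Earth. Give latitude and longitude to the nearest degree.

≈ lat 36°, lon -109°

From cos δ = sin φ₁ sin φ₂ + cos φ₁ cos φ₂ cos Δλ, the central angle is δ ≈ 0.933 rad (53.5°).
Interpolate at f = 3/5 with slerp weights a = sin((1−f)δ)/sin δ ≈ 0.454, b = sin(fδ)/sin δ ≈ 0.661.
p = a·p₁ + b·p₂ ≈ (-0.260, -0.770, 0.583); φ = arcsin(p_z) ≈ 35.67°, λ = atan2(p_y, p_x) ≈ -108.68°.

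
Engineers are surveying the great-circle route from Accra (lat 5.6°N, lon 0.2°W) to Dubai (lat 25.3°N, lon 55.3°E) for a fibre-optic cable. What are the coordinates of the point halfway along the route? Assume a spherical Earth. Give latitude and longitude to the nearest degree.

≈ lat 17°N, lon 26°E

Convert each endpoint to a unit vector on the sphere (x = cos φ cos λ, y = cos φ sin λ, z = sin φ).
The central angle between the endpoints is δ = arccos(p₁·p₂) ≈ 0.987 rad (56.5°).
Interpolate at f = 1/2 with slerp weights a = sin((1−f)δ)/sin δ ≈ 0.568, b = sin(fδ)/sin δ ≈ 0.568.
p = a·p₁ + b·p₂ ≈ (0.857, 0.420, 0.298); φ = arcsin(p_z) ≈ 17.34°, λ = atan2(p_y, p_x) ≈ 26.10°.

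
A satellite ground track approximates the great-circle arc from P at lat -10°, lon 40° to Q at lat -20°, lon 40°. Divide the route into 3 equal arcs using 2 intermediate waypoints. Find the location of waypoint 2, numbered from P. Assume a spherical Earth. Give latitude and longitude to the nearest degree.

From cos δ = sin φ₁ sin φ₂ + cos φ₁ cos φ₂ cos Δλ, the central angle is δ ≈ 0.175 rad (10.0°).
Interpolate at f = 2/3 with slerp weights a = sin((1−f)δ)/sin δ ≈ 0.335, b = sin(fδ)/sin δ ≈ 0.669.
p = a·p₁ + b·p₂ ≈ (0.734, 0.616, -0.287); φ = arcsin(p_z) ≈ -16.67°, λ = atan2(p_y, p_x) ≈ 40.00°.

≈ lat -17°, lon 40°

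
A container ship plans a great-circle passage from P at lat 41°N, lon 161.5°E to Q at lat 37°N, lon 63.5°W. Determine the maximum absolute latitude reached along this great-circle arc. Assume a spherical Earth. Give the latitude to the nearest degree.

The great circle lies in the plane with unit normal n̂ = (p₁ × p₂)/|p₁ × p₂|.
Here n̂_z ≈ +0.426; the vertex latitude is φ_max = arccos|n̂_z| ≈ 64.8°.
Check via Clairaut: cos φ_max = |cos φ₁| · sin C = cos(41.0°)·sin(34.4°) ≈ 0.426, again giving ≈ 64.8°.

≈ 65°N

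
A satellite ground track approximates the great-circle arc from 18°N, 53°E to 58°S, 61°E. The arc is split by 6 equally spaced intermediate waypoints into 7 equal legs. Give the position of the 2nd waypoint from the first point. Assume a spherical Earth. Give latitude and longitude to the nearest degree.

Convert each endpoint to a unit vector on the sphere (x = cos φ cos λ, y = cos φ sin λ, z = sin φ).
The central angle between the endpoints is δ = arccos(p₁·p₂) ≈ 1.332 rad (76.3°).
Interpolate at f = 2/7 with slerp weights a = sin((1−f)δ)/sin δ ≈ 0.838, b = sin(fδ)/sin δ ≈ 0.382.
p = a·p₁ + b·p₂ ≈ (0.578, 0.814, -0.065); φ = arcsin(p_z) ≈ -3.74°, λ = atan2(p_y, p_x) ≈ 54.62°.

≈ 4°S, 55°E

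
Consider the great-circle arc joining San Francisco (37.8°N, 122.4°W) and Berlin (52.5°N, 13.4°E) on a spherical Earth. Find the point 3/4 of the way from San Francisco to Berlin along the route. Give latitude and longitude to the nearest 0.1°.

≈ (66.9°N, 16.4°W)

Convert each endpoint to a unit vector on the sphere (x = cos φ cos λ, y = cos φ sin λ, z = sin φ).
The central angle between the endpoints is δ = arccos(p₁·p₂) ≈ 1.429 rad (81.9°).
Interpolate at f = 3/4 with slerp weights a = sin((1−f)δ)/sin δ ≈ 0.353, b = sin(fδ)/sin δ ≈ 0.887.
p = a·p₁ + b·p₂ ≈ (0.376, -0.111, 0.920); φ = arcsin(p_z) ≈ 66.95°, λ = atan2(p_y, p_x) ≈ -16.39°.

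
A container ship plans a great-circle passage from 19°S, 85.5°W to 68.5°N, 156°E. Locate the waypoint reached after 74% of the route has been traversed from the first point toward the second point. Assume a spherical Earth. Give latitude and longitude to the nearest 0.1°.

Convert each endpoint to a unit vector on the sphere (x = cos φ cos λ, y = cos φ sin λ, z = sin φ).
The central angle between the endpoints is δ = arccos(p₁·p₂) ≈ 2.058 rad (117.9°).
Interpolate at f = 0.74 with slerp weights a = sin((1−f)δ)/sin δ ≈ 0.577, b = sin(fδ)/sin δ ≈ 1.130.
p = a·p₁ + b·p₂ ≈ (-0.336, -0.375, 0.864); φ = arcsin(p_z) ≈ 59.76°, λ = atan2(p_y, p_x) ≈ -131.80°.

≈ 59.8°N, 131.8°W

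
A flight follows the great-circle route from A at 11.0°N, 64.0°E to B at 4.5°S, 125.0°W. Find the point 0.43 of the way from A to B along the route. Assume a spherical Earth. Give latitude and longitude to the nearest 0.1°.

≈ 36.9°N, 140.5°E

Write both endpoints as unit vectors p₁, p₂ with components (cos φ cos λ, cos φ sin λ, sin φ).
The central angle between the endpoints is δ = arccos(p₁·p₂) ≈ 2.949 rad (169.0°).
Interpolate at f = 0.43 with slerp weights a = sin((1−f)δ)/sin δ ≈ 5.195, b = sin(fδ)/sin δ ≈ 4.989.
p = a·p₁ + b·p₂ ≈ (-0.617, 0.509, 0.600); φ = arcsin(p_z) ≈ 36.85°, λ = atan2(p_y, p_x) ≈ 140.48°.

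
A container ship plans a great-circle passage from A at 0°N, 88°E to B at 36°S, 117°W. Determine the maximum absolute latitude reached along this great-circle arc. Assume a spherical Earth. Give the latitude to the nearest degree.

≈ 60°S

The great circle lies in the plane with unit normal n̂ = (p₁ × p₂)/|p₁ × p₂|.
Here n̂_z ≈ +0.503; the vertex latitude is φ_max = arccos|n̂_z| ≈ 59.8°.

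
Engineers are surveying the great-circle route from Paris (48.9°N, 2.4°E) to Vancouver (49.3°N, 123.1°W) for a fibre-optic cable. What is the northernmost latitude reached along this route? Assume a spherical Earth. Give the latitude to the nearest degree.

The great circle lies in the plane with unit normal n̂ = (p₁ × p₂)/|p₁ × p₂|.
Here n̂_z ≈ -0.369; the vertex latitude is φ_max = arccos|n̂_z| ≈ 68.4°.

≈ 68°N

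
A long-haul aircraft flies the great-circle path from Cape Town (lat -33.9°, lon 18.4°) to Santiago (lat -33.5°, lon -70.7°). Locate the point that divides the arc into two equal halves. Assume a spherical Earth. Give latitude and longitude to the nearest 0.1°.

≈ lat -43.1°, lon -26.3°

Write both endpoints as unit vectors p₁, p₂ with components (cos φ cos λ, cos φ sin λ, sin φ).
The central angle between the endpoints is δ = arccos(p₁·p₂) ≈ 1.246 rad (71.4°).
Interpolate at f = 1/2 with slerp weights a = sin((1−f)δ)/sin δ ≈ 0.616, b = sin(fδ)/sin δ ≈ 0.616.
p = a·p₁ + b·p₂ ≈ (0.655, -0.323, -0.683); φ = arcsin(p_z) ≈ -43.10°, λ = atan2(p_y, p_x) ≈ -26.28°.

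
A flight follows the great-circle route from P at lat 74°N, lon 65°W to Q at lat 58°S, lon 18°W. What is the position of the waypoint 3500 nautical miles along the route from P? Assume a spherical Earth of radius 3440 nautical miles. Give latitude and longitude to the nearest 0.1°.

≈ lat 18.1°N, lon 35.2°W

Convert each endpoint to a unit vector on the sphere (x = cos φ cos λ, y = cos φ sin λ, z = sin φ).
The central angle between the endpoints is δ = arccos(p₁·p₂) ≈ 2.368 rad (135.7°). The total great-circle distance is δ·R ≈ 2.368 × 3440 ≈ 8147 nmi, so the target fraction is f = 3500/8147 ≈ 0.430.
Interpolate at f ≈ 0.430 with slerp weights a = sin((1−f)δ)/sin δ ≈ 1.397, b = sin(fδ)/sin δ ≈ 1.218.
p = a·p₁ + b·p₂ ≈ (0.777, -0.548, 0.310); φ = arcsin(p_z) ≈ 18.06°, λ = atan2(p_y, p_x) ≈ -35.23°.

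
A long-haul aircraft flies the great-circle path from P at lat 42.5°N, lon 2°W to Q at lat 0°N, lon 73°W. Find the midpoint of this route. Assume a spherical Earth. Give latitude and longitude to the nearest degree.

≈ lat 25°N, lon 44°W

Convert each endpoint to a unit vector on the sphere (x = cos φ cos λ, y = cos φ sin λ, z = sin φ).
The central angle between the endpoints is δ = arccos(p₁·p₂) ≈ 1.328 rad (76.1°).
Interpolate at f = 1/2 with slerp weights a = sin((1−f)δ)/sin δ ≈ 0.635, b = sin(fδ)/sin δ ≈ 0.635.
p = a·p₁ + b·p₂ ≈ (0.654, -0.624, 0.429); φ = arcsin(p_z) ≈ 25.40°, λ = atan2(p_y, p_x) ≈ -43.66°.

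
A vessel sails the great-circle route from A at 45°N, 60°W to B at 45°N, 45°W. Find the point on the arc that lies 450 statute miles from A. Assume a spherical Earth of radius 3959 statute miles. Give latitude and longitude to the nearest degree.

Write both endpoints as unit vectors p₁, p₂ with components (cos φ cos λ, cos φ sin λ, sin φ).
The central angle between the endpoints is δ = arccos(p₁·p₂) ≈ 0.185 rad (10.6°). The total great-circle distance is δ·R ≈ 0.185 × 3959 ≈ 732 mi, so the target fraction is f = 450/732 ≈ 0.615.
Interpolate at f ≈ 0.615 with slerp weights a = sin((1−f)δ)/sin δ ≈ 0.387, b = sin(fδ)/sin δ ≈ 0.617.
p = a·p₁ + b·p₂ ≈ (0.445, -0.546, 0.710); φ = arcsin(p_z) ≈ 45.23°, λ = atan2(p_y, p_x) ≈ -50.77°.

≈ 45°N, 51°W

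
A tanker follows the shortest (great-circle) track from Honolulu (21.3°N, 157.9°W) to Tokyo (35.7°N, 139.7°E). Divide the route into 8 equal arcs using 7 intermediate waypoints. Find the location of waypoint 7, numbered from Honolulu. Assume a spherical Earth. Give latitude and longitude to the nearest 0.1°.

≈ 35.8°N, 148.3°E

Write both endpoints as unit vectors p₁, p₂ with components (cos φ cos λ, cos φ sin λ, sin φ).
The central angle between the endpoints is δ = arccos(p₁·p₂) ≈ 0.973 rad (55.8°).
Interpolate at f = 7/8 with slerp weights a = sin((1−f)δ)/sin δ ≈ 0.147, b = sin(fδ)/sin δ ≈ 0.910.
p = a·p₁ + b·p₂ ≈ (-0.690, 0.427, 0.584); φ = arcsin(p_z) ≈ 35.76°, λ = atan2(p_y, p_x) ≈ 148.29°.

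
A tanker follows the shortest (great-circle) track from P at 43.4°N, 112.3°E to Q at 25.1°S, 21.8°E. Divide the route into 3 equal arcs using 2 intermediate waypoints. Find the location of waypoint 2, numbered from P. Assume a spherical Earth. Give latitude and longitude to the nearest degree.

≈ 0°N, 48°E

Write both endpoints as unit vectors p₁, p₂ with components (cos φ cos λ, cos φ sin λ, sin φ).
The central angle between the endpoints is δ = arccos(p₁·p₂) ≈ 1.873 rad (107.3°).
Interpolate at f = 2/3 with slerp weights a = sin((1−f)δ)/sin δ ≈ 0.612, b = sin(fδ)/sin δ ≈ 0.993.
p = a·p₁ + b·p₂ ≈ (0.666, 0.746, -0.001); φ = arcsin(p_z) ≈ -0.05°, λ = atan2(p_y, p_x) ≈ 48.21°.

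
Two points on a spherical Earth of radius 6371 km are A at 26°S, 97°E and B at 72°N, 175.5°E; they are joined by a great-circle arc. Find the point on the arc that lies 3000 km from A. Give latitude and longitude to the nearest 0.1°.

The haversine formula gives a central angle δ ≈ 1.941 rad (111.2°) between the endpoints. The total great-circle distance is δ·R ≈ 1.941 × 6371 ≈ 12364 km, so the target fraction is f = 3000/12364 ≈ 0.243.
Interpolate at f ≈ 0.243 with slerp weights a = sin((1−f)δ)/sin δ ≈ 1.067, b = sin(fδ)/sin δ ≈ 0.487.
p = a·p₁ + b·p₂ ≈ (-0.267, 0.964, -0.005); φ = arcsin(p_z) ≈ -0.29°, λ = atan2(p_y, p_x) ≈ 105.47°.

≈ 0.3°S, 105.5°E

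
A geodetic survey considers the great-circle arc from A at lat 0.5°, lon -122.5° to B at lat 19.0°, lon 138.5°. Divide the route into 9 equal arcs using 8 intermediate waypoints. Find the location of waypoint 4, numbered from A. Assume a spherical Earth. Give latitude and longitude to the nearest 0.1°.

≈ lat 13.6°, lon -164.6°

From cos δ = sin φ₁ sin φ₂ + cos φ₁ cos φ₂ cos Δλ, the central angle is δ ≈ 1.716 rad (98.3°).
Interpolate at f = 4/9 with slerp weights a = sin((1−f)δ)/sin δ ≈ 0.824, b = sin(fδ)/sin δ ≈ 0.698.
p = a·p₁ + b·p₂ ≈ (-0.937, -0.258, 0.235); φ = arcsin(p_z) ≈ 13.57°, λ = atan2(p_y, p_x) ≈ -164.64°.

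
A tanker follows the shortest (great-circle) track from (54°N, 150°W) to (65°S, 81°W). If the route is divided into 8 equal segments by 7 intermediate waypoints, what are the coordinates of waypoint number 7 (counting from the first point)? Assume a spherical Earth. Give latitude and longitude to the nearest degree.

≈ (52°S, 100°W)

Write both endpoints as unit vectors p₁, p₂ with components (cos φ cos λ, cos φ sin λ, sin φ).
The central angle between the endpoints is δ = arccos(p₁·p₂) ≈ 2.271 rad (130.1°).
Interpolate at f = 7/8 with slerp weights a = sin((1−f)δ)/sin δ ≈ 0.366, b = sin(fδ)/sin δ ≈ 1.196.
p = a·p₁ + b·p₂ ≈ (-0.107, -0.607, -0.788); φ = arcsin(p_z) ≈ -51.96°, λ = atan2(p_y, p_x) ≈ -100.03°.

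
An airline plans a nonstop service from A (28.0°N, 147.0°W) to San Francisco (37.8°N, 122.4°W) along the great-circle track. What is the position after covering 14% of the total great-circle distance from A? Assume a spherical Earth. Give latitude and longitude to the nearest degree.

Write both endpoints as unit vectors p₁, p₂ with components (cos φ cos λ, cos φ sin λ, sin φ).
The central angle between the endpoints is δ = arccos(p₁·p₂) ≈ 0.397 rad (22.8°).
Interpolate at f = 0.14 with slerp weights a = sin((1−f)δ)/sin δ ≈ 0.866, b = sin(fδ)/sin δ ≈ 0.144.
p = a·p₁ + b·p₂ ≈ (-0.702, -0.512, 0.495); φ = arcsin(p_z) ≈ 29.64°, λ = atan2(p_y, p_x) ≈ -143.88°.

≈ (30°N, 144°W)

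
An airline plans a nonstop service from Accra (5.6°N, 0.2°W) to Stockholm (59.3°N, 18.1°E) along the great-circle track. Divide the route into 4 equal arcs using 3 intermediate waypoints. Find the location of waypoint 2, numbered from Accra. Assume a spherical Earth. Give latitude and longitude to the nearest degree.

≈ (33°N, 6°E)

Convert each endpoint to a unit vector on the sphere (x = cos φ cos λ, y = cos φ sin λ, z = sin φ).
The central angle between the endpoints is δ = arccos(p₁·p₂) ≈ 0.969 rad (55.5°).
Interpolate at f = 2/4 with slerp weights a = sin((1−f)δ)/sin δ ≈ 0.565, b = sin(fδ)/sin δ ≈ 0.565.
p = a·p₁ + b·p₂ ≈ (0.836, 0.088, 0.541); φ = arcsin(p_z) ≈ 32.75°, λ = atan2(p_y, p_x) ≈ 5.98°.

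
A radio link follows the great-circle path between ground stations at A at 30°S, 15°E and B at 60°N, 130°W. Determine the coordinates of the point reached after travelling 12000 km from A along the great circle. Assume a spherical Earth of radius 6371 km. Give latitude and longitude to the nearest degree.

≈ 62°N, 56°W

From cos δ = sin φ₁ sin φ₂ + cos φ₁ cos φ₂ cos Δλ, the central angle is δ ≈ 2.478 rad (142.0°). The total great-circle distance is δ·R ≈ 2.478 × 6371 ≈ 15787 km, so the target fraction is f = 12000/15787 ≈ 0.760.
Interpolate at f ≈ 0.760 with slerp weights a = sin((1−f)δ)/sin δ ≈ 0.909, b = sin(fδ)/sin δ ≈ 1.545.
p = a·p₁ + b·p₂ ≈ (0.264, -0.388, 0.883); φ = arcsin(p_z) ≈ 62.02°, λ = atan2(p_y, p_x) ≈ -55.76°.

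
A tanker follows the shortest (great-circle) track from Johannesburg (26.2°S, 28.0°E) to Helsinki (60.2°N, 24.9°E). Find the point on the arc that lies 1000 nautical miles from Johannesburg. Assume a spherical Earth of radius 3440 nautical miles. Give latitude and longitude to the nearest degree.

≈ (10°S, 28°E)

From cos δ = sin φ₁ sin φ₂ + cos φ₁ cos φ₂ cos Δλ, the central angle is δ ≈ 1.509 rad (86.4°). The total great-circle distance is δ·R ≈ 1.509 × 3440 ≈ 5190 nmi, so the target fraction is f = 1000/5190 ≈ 0.193.
Interpolate at f ≈ 0.193 with slerp weights a = sin((1−f)δ)/sin δ ≈ 0.940, b = sin(fδ)/sin δ ≈ 0.287.
p = a·p₁ + b·p₂ ≈ (0.874, 0.456, -0.166); φ = arcsin(p_z) ≈ -9.55°, λ = atan2(p_y, p_x) ≈ 27.55°.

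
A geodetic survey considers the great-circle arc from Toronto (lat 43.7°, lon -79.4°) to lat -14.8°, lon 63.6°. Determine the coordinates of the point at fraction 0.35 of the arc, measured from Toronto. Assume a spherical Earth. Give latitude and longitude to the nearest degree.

Write both endpoints as unit vectors p₁, p₂ with components (cos φ cos λ, cos φ sin λ, sin φ).
The central angle between the endpoints is δ = arccos(p₁·p₂) ≈ 2.396 rad (137.3°).
Interpolate at f = 0.35 with slerp weights a = sin((1−f)δ)/sin δ ≈ 1.474, b = sin(fδ)/sin δ ≈ 1.096.
p = a·p₁ + b·p₂ ≈ (0.667, -0.098, 0.738); φ = arcsin(p_z) ≈ 47.59°, λ = atan2(p_y, p_x) ≈ -8.36°.

≈ lat 48°, lon -8°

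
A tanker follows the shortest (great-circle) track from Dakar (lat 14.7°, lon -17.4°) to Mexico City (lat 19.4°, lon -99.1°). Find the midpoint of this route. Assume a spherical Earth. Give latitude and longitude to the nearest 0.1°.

Convert each endpoint to a unit vector on the sphere (x = cos φ cos λ, y = cos φ sin λ, z = sin φ).
The central angle between the endpoints is δ = arccos(p₁·p₂) ≈ 1.353 rad (77.5°).
Interpolate at f = 1/2 with slerp weights a = sin((1−f)δ)/sin δ ≈ 0.641, b = sin(fδ)/sin δ ≈ 0.641.
p = a·p₁ + b·p₂ ≈ (0.496, -0.783, 0.376); φ = arcsin(p_z) ≈ 22.07°, λ = atan2(p_y, p_x) ≈ -57.63°.

≈ lat 22.1°, lon -57.6°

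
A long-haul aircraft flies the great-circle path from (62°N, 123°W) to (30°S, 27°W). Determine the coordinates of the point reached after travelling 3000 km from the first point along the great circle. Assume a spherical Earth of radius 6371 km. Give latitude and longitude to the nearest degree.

Convert each endpoint to a unit vector on the sphere (x = cos φ cos λ, y = cos φ sin λ, z = sin φ).
The central angle between the endpoints is δ = arccos(p₁·p₂) ≈ 2.076 rad (118.9°). The total great-circle distance is δ·R ≈ 2.076 × 6371 ≈ 13226 km, so the target fraction is f = 3000/13226 ≈ 0.227.
Interpolate at f ≈ 0.227 with slerp weights a = sin((1−f)δ)/sin δ ≈ 1.142, b = sin(fδ)/sin δ ≈ 0.518.
p = a·p₁ + b·p₂ ≈ (0.108, -0.654, 0.749); φ = arcsin(p_z) ≈ 48.52°, λ = atan2(p_y, p_x) ≈ -80.61°.

≈ (49°N, 81°W)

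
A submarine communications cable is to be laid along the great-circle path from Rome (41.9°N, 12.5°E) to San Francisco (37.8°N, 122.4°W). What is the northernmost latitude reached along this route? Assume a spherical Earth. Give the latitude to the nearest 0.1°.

≈ 65.4°N

The great circle lies in the plane with unit normal n̂ = (p₁ × p₂)/|p₁ × p₂|.
Here n̂_z ≈ -0.417; the vertex latitude is φ_max = arccos|n̂_z| ≈ 65.4°.
Check via Clairaut: cos φ_max = |cos φ₁| · sin C = cos(41.9°)·sin(34.0°) ≈ 0.417, again giving ≈ 65.4°.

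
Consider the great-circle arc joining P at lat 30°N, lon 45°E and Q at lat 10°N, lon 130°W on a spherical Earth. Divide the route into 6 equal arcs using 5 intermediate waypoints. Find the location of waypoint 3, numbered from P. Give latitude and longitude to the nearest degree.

The haversine formula gives a central angle δ ≈ 2.438 rad (139.7°) between the endpoints.
Interpolate at f = 3/6 with slerp weights a = sin((1−f)δ)/sin δ ≈ 1.452, b = sin(fδ)/sin δ ≈ 1.452.
p = a·p₁ + b·p₂ ≈ (-0.030, -0.206, 0.978); φ = arcsin(p_z) ≈ 77.97°, λ = atan2(p_y, p_x) ≈ -98.27°.

≈ lat 78°N, lon 98°W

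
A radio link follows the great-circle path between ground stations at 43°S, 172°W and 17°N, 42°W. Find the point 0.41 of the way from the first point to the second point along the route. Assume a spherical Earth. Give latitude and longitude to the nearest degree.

≈ 34°S, 102°W

The haversine formula gives a central angle δ ≈ 2.277 rad (130.5°) between the endpoints.
Interpolate at f = 0.41 with slerp weights a = sin((1−f)δ)/sin δ ≈ 1.281, b = sin(fδ)/sin δ ≈ 1.056.
p = a·p₁ + b·p₂ ≈ (-0.177, -0.806, -0.564); φ = arcsin(p_z) ≈ -34.36°, λ = atan2(p_y, p_x) ≈ -102.36°.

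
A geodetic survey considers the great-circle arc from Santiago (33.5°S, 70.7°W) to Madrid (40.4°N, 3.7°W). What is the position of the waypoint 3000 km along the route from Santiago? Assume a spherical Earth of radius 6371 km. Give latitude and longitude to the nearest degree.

From cos δ = sin φ₁ sin φ₂ + cos φ₁ cos φ₂ cos Δλ, the central angle is δ ≈ 1.681 rad (96.3°). The total great-circle distance is δ·R ≈ 1.681 × 6371 ≈ 10707 km, so the target fraction is f = 3000/10707 ≈ 0.280.
Interpolate at f ≈ 0.280 with slerp weights a = sin((1−f)δ)/sin δ ≈ 0.941, b = sin(fδ)/sin δ ≈ 0.456.
p = a·p₁ + b·p₂ ≈ (0.606, -0.763, -0.224); φ = arcsin(p_z) ≈ -12.92°, λ = atan2(p_y, p_x) ≈ -51.54°.

≈ 13°S, 52°W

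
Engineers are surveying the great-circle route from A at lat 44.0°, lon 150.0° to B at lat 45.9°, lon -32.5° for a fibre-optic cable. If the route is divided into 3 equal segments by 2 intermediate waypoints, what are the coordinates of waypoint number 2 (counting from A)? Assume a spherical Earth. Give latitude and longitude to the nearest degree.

Convert each endpoint to a unit vector on the sphere (x = cos φ cos λ, y = cos φ sin λ, z = sin φ).
The central angle between the endpoints is δ = arccos(p₁·p₂) ≈ 1.572 rad (90.1°).
Interpolate at f = 2/3 with slerp weights a = sin((1−f)δ)/sin δ ≈ 0.500, b = sin(fδ)/sin δ ≈ 0.866.
p = a·p₁ + b·p₂ ≈ (0.197, -0.144, 0.970); φ = arcsin(p_z) ≈ 75.88°, λ = atan2(p_y, p_x) ≈ -36.19°.

≈ lat 76°, lon -36°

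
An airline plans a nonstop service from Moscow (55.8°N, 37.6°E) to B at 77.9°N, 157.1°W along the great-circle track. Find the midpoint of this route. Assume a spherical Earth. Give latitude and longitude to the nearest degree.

Convert each endpoint to a unit vector on the sphere (x = cos φ cos λ, y = cos φ sin λ, z = sin φ).
The central angle between the endpoints is δ = arccos(p₁·p₂) ≈ 0.803 rad (46.0°).
Interpolate at f = 1/2 with slerp weights a = sin((1−f)δ)/sin δ ≈ 0.543, b = sin(fδ)/sin δ ≈ 0.543.
p = a·p₁ + b·p₂ ≈ (0.137, 0.142, 0.980); φ = arcsin(p_z) ≈ 78.62°, λ = atan2(p_y, p_x) ≈ 46.02°.

≈ 79°N, 46°E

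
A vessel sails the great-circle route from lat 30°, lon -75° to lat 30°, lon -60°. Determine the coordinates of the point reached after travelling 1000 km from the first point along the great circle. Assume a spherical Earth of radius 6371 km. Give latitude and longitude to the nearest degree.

Convert each endpoint to a unit vector on the sphere (x = cos φ cos λ, y = cos φ sin λ, z = sin φ).
The central angle between the endpoints is δ = arccos(p₁·p₂) ≈ 0.227 rad (13.0°). The total great-circle distance is δ·R ≈ 0.227 × 6371 ≈ 1443 km, so the target fraction is f = 1000/1443 ≈ 0.693.
Interpolate at f ≈ 0.693 with slerp weights a = sin((1−f)δ)/sin δ ≈ 0.310, b = sin(fδ)/sin δ ≈ 0.696.
p = a·p₁ + b·p₂ ≈ (0.371, -0.781, 0.503); φ = arcsin(p_z) ≈ 30.18°, λ = atan2(p_y, p_x) ≈ -64.60°.

≈ lat 30°, lon -65°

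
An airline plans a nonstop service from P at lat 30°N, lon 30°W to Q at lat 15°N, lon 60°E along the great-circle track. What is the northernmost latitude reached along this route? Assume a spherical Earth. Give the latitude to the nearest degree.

The great circle lies in the plane with unit normal n̂ = (p₁ × p₂)/|p₁ × p₂|.
Here n̂_z ≈ +0.844; the vertex latitude is φ_max = arccos|n̂_z| ≈ 32.5°.
Check via Clairaut: cos φ_max = |cos φ₁| · sin C = cos(30.0°)·sin(76.9°) ≈ 0.844, again giving ≈ 32.5°.

≈ 32°N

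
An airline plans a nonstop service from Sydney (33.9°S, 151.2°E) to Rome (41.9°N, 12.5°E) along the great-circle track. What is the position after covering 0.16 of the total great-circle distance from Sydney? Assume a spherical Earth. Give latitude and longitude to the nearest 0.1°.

Write both endpoints as unit vectors p₁, p₂ with components (cos φ cos λ, cos φ sin λ, sin φ).
The central angle between the endpoints is δ = arccos(p₁·p₂) ≈ 2.562 rad (146.8°).
Interpolate at f = 0.16 with slerp weights a = sin((1−f)δ)/sin δ ≈ 1.526, b = sin(fδ)/sin δ ≈ 0.727.
p = a·p₁ + b·p₂ ≈ (-0.581, 0.727, -0.365); φ = arcsin(p_z) ≈ -21.42°, λ = atan2(p_y, p_x) ≈ 128.63°.

≈ 21.4°S, 128.6°E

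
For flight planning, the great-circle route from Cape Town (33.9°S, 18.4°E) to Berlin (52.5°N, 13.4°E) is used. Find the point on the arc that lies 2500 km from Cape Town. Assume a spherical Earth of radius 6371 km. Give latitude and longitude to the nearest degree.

≈ (11°S, 17°E)

Write both endpoints as unit vectors p₁, p₂ with components (cos φ cos λ, cos φ sin λ, sin φ).
The central angle between the endpoints is δ = arccos(p₁·p₂) ≈ 1.510 rad (86.5°). The total great-circle distance is δ·R ≈ 1.510 × 6371 ≈ 9620 km, so the target fraction is f = 2500/9620 ≈ 0.260.
Interpolate at f ≈ 0.260 with slerp weights a = sin((1−f)δ)/sin δ ≈ 0.901, b = sin(fδ)/sin δ ≈ 0.383.
p = a·p₁ + b·p₂ ≈ (0.936, 0.290, -0.198); φ = arcsin(p_z) ≈ -11.44°, λ = atan2(p_y, p_x) ≈ 17.21°.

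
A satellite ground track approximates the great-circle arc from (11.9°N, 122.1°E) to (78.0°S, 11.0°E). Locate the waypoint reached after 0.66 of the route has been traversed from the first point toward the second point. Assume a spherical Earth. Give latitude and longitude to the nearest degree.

Write both endpoints as unit vectors p₁, p₂ with components (cos φ cos λ, cos φ sin λ, sin φ).
The central angle between the endpoints is δ = arccos(p₁·p₂) ≈ 1.849 rad (106.0°).
Interpolate at f = 0.66 with slerp weights a = sin((1−f)δ)/sin δ ≈ 0.612, b = sin(fδ)/sin δ ≈ 0.977.
p = a·p₁ + b·p₂ ≈ (-0.119, 0.546, -0.829); φ = arcsin(p_z) ≈ -56.04°, λ = atan2(p_y, p_x) ≈ 102.27°.

≈ (56°S, 102°E)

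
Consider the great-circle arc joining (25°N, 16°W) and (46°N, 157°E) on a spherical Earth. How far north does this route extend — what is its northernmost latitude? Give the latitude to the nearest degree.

≈ 85°N

The great circle lies in the plane with unit normal n̂ = (p₁ × p₂)/|p₁ × p₂|.
Here n̂_z ≈ +0.081; the vertex latitude is φ_max = arccos|n̂_z| ≈ 85.4°.
Check via Clairaut: cos φ_max = |cos φ₁| · sin C = cos(25.0°)·sin(5.1°) ≈ 0.081, again giving ≈ 85.4°.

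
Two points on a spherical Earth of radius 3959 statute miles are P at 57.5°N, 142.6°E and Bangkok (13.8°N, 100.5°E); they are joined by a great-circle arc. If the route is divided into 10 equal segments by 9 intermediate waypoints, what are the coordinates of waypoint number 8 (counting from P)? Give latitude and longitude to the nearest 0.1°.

≈ 23.4°N, 105.7°E

Write both endpoints as unit vectors p₁, p₂ with components (cos φ cos λ, cos φ sin λ, sin φ).
The central angle between the endpoints is δ = arccos(p₁·p₂) ≈ 0.942 rad (54.0°).
Interpolate at f = 8/10 with slerp weights a = sin((1−f)δ)/sin δ ≈ 0.232, b = sin(fδ)/sin δ ≈ 0.846.
p = a·p₁ + b·p₂ ≈ (-0.249, 0.883, 0.397); φ = arcsin(p_z) ≈ 23.40°, λ = atan2(p_y, p_x) ≈ 105.71°.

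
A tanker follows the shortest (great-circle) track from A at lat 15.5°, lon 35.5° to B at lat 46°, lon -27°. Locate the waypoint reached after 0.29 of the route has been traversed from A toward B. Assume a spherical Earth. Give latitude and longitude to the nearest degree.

≈ lat 27°, lon 22°

Convert each endpoint to a unit vector on the sphere (x = cos φ cos λ, y = cos φ sin λ, z = sin φ).
The central angle between the endpoints is δ = arccos(p₁·p₂) ≈ 1.046 rad (59.9°).
Interpolate at f = 0.29 with slerp weights a = sin((1−f)δ)/sin δ ≈ 0.781, b = sin(fδ)/sin δ ≈ 0.345.
p = a·p₁ + b·p₂ ≈ (0.827, 0.328, 0.457); φ = arcsin(p_z) ≈ 27.20°, λ = atan2(p_y, p_x) ≈ 21.67°.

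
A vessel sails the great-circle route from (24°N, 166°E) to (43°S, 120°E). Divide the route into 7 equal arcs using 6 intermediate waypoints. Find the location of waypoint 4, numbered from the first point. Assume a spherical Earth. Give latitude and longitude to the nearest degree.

From cos δ = sin φ₁ sin φ₂ + cos φ₁ cos φ₂ cos Δλ, the central angle is δ ≈ 1.383 rad (79.2°).
Interpolate at f = 4/7 with slerp weights a = sin((1−f)δ)/sin δ ≈ 0.569, b = sin(fδ)/sin δ ≈ 0.723.
p = a·p₁ + b·p₂ ≈ (-0.768, 0.584, -0.262); φ = arcsin(p_z) ≈ -15.19°, λ = atan2(p_y, p_x) ≈ 142.78°.

≈ (15°S, 143°E)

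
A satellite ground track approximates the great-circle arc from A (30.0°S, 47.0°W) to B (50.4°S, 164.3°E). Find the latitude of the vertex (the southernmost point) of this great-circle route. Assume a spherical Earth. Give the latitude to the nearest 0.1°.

≈ 73.3°S

The great circle lies in the plane with unit normal n̂ = (p₁ × p₂)/|p₁ × p₂|.
Here n̂_z ≈ -0.288; the vertex latitude is φ_max = arccos|n̂_z| ≈ 73.3°.
Check via Clairaut: cos φ_max = |cos φ₁| · sin C = cos(30.0°)·sin(160.6°) ≈ 0.288, again giving ≈ 73.3°.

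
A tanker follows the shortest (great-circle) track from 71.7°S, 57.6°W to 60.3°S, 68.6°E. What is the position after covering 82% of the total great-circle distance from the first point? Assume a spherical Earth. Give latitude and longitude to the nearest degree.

The haversine formula gives a central angle δ ≈ 0.748 rad (42.9°) between the endpoints.
Interpolate at f = 0.82 with slerp weights a = sin((1−f)δ)/sin δ ≈ 0.197, b = sin(fδ)/sin δ ≈ 0.846.
p = a·p₁ + b·p₂ ≈ (0.186, 0.338, -0.923); φ = arcsin(p_z) ≈ -67.30°, λ = atan2(p_y, p_x) ≈ 61.16°.

≈ 67°S, 61°E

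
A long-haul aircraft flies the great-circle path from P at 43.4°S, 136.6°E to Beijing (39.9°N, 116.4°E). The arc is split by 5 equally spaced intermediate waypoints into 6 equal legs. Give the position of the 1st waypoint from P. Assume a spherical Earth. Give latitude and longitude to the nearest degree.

≈ 30°S, 132°E

Convert each endpoint to a unit vector on the sphere (x = cos φ cos λ, y = cos φ sin λ, z = sin φ).
The central angle between the endpoints is δ = arccos(p₁·p₂) ≈ 1.488 rad (85.3°).
Interpolate at f = 1/6 with slerp weights a = sin((1−f)δ)/sin δ ≈ 0.949, b = sin(fδ)/sin δ ≈ 0.246.
p = a·p₁ + b·p₂ ≈ (-0.585, 0.643, -0.494); φ = arcsin(p_z) ≈ -29.61°, λ = atan2(p_y, p_x) ≈ 132.30°.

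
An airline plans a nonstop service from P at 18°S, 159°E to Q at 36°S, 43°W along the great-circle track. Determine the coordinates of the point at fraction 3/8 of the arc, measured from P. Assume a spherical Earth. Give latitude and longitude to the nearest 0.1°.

≈ 58.4°S, 171.7°W

Convert each endpoint to a unit vector on the sphere (x = cos φ cos λ, y = cos φ sin λ, z = sin φ).
The central angle between the endpoints is δ = arccos(p₁·p₂) ≈ 2.131 rad (122.1°).
Interpolate at f = 3/8 with slerp weights a = sin((1−f)δ)/sin δ ≈ 1.147, b = sin(fδ)/sin δ ≈ 0.846.
p = a·p₁ + b·p₂ ≈ (-0.518, -0.076, -0.852); φ = arcsin(p_z) ≈ -58.44°, λ = atan2(p_y, p_x) ≈ -171.65°.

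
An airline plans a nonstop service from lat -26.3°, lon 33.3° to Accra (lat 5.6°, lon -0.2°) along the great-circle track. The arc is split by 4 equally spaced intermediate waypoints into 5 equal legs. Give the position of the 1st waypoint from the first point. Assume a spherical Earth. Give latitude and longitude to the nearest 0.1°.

Convert each endpoint to a unit vector on the sphere (x = cos φ cos λ, y = cos φ sin λ, z = sin φ).
The central angle between the endpoints is δ = arccos(p₁·p₂) ≈ 0.794 rad (45.5°).
Interpolate at f = 1/5 with slerp weights a = sin((1−f)δ)/sin δ ≈ 0.832, b = sin(fδ)/sin δ ≈ 0.222.
p = a·p₁ + b·p₂ ≈ (0.844, 0.409, -0.347); φ = arcsin(p_z) ≈ -20.30°, λ = atan2(p_y, p_x) ≈ 25.84°.

≈ lat -20.3°, lon 25.8°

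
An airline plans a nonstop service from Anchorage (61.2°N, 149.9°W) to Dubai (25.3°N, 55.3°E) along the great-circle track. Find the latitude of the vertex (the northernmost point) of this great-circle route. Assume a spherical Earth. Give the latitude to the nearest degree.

≈ 79°N

The great circle lies in the plane with unit normal n̂ = (p₁ × p₂)/|p₁ × p₂|.
Here n̂_z ≈ -0.185; the vertex latitude is φ_max = arccos|n̂_z| ≈ 79.3°.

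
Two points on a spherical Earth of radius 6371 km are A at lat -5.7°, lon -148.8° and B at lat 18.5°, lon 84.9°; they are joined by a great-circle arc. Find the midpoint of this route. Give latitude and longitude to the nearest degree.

≈ lat 14°, lon 151°

Convert each endpoint to a unit vector on the sphere (x = cos φ cos λ, y = cos φ sin λ, z = sin φ).
The central angle between the endpoints is δ = arccos(p₁·p₂) ≈ 2.202 rad (126.2°).
Interpolate at f = 1/2 with slerp weights a = sin((1−f)δ)/sin δ ≈ 1.105, b = sin(fδ)/sin δ ≈ 1.105.
p = a·p₁ + b·p₂ ≈ (-0.847, 0.474, 0.241); φ = arcsin(p_z) ≈ 13.93°, λ = atan2(p_y, p_x) ≈ 150.77°.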